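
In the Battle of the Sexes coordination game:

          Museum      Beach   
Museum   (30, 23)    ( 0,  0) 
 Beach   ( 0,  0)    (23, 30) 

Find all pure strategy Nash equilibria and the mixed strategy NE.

Pure NE: (Museum, Museum) and (Beach, Beach); Mixed NE: p = 0.566, q = 0.434

Work:
Check pure NE:
(Museum, Museum): (30, 23) - no unilateral deviation beneficial
(Beach, Beach): (23, 30) - no unilateral deviation beneficial
Mixed NE: P1 plays Museum with p = 0.566, P2 plays Museum with q = 0.434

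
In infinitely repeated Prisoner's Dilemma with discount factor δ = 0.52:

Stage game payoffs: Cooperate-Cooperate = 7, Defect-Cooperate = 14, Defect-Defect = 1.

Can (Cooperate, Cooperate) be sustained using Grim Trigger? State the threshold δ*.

δ* = 0.5385; since δ = 0.52 < 0.5385, cooperation cannot be sustained

Work:
For Grim Trigger:
Cooperate forever: 7/(1-δ)
Defect then punished: 14 + 1·δ/(1-δ)
Need: 7/(1-δ) ≥ 14 + 1·δ/(1-δ)
Solving: δ ≥ (T-R)/(T-P) = (14-7)/(14-1) = 0.5385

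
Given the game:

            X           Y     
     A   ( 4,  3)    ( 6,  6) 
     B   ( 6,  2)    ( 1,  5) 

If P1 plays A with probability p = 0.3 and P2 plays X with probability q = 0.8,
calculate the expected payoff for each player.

E[P1] = 4.82, E[P2] = 2.9

Work:
E[P1] = p·q·π₁(A,X) + p·(1-q)·π₁(A,Y) + (1-p)·q·π₁(B,X) + (1-p)·(1-q)·π₁(B,Y)
= 0.3·0.8·4 + 0.3·0.2·6 + 0.7·0.8·6 + 0.7·0.2·1
= 4.82

E[P2] = 2.9 (similar calculation)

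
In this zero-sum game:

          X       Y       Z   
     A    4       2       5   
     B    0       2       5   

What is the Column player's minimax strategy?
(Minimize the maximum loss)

Column should play Y, value = 2

Work:
Column player minimizes Row's maximum payoff:
Column X: max payoff to Row = 4
Column Y: max payoff to Row = 2
Column Z: max payoff to Row = 5
Minimum is 2, achieved by column Y.
Minimax strategy: Y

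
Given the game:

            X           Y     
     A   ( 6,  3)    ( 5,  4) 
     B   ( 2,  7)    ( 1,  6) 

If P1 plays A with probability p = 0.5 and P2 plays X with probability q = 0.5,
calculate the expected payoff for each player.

E[P1] = 3.5, E[P2] = 5.0

Work:
E[P1] = p·q·π₁(A,X) + p·(1-q)·π₁(A,Y) + (1-p)·q·π₁(B,X) + (1-p)·(1-q)·π₁(B,Y)
= 0.5·0.5·6 + 0.5·0.5·5 + 0.5·0.5·2 + 0.5·0.5·1
= 3.5

E[P2] = 5.0 (similar calculation)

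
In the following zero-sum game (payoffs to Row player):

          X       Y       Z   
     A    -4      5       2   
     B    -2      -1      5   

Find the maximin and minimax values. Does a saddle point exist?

Maximin = -2, Minimax = -2, Saddle: True

Work:
Row minimums: [-4, -2] → maximin = -2
Column maximums: [-2, 5, 5] → minimax = -2
Saddle point exists! Game value = -2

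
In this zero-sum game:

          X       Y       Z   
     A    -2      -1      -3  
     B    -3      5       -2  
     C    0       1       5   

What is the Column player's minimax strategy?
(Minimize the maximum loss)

Column should play X, value = 0

Work:
Column player minimizes Row's maximum payoff:
Column X: max payoff to Row = 0
Column Y: max payoff to Row = 5
Column Z: max payoff to Row = 5
Minimum is 0, achieved by column X.
Minimax strategy: X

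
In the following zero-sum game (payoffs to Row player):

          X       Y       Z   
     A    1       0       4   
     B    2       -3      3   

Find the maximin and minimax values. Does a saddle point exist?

Maximin = 0, Minimax = 0, Saddle: True

Work:
Row minimums: [0, -3] → maximin = 0
Column maximums: [2, 0, 4] → minimax = 0
Saddle point exists! Game value = 0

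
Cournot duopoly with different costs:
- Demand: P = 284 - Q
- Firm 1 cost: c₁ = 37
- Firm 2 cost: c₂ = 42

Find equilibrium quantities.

q₁* = 84.0, q₂* = 79.0

Work:
Reaction: q₁ = (284 - 37 - q₂)/2
Reaction: q₂ = (284 - 42 - q₁)/2
Solve simultaneously:
q₁* = (284 - 2×37 + 42)/3 = 84.0
q₂* = (284 - 2×42 + 37)/3 = 79.0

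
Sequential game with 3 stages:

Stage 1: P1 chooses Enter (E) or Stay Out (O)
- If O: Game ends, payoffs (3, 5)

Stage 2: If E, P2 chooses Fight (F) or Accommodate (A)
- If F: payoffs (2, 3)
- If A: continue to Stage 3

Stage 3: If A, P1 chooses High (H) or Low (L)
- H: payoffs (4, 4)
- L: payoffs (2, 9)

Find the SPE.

SPE: (E, A, H); Outcome (4, 4)

Work:
Stage 3: P1 chooses H (4 vs 2)
Stage 2: P2: F->3, A->4 (anticipating H). Choose A
Stage 1: P1: O->3, E->4 (anticipating A, H). Choose E
SPE path: E -> A -> H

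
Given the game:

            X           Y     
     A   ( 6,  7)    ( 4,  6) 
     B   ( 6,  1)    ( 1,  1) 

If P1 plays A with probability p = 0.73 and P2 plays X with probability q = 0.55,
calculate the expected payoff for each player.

E[P1] = 4.7355, E[P2] = 5.0515

Work:
E[P1] = p·q·π₁(A,X) + p·(1-q)·π₁(A,Y) + (1-p)·q·π₁(B,X) + (1-p)·(1-q)·π₁(B,Y)
= 0.73·0.55·6 + 0.73·0.45·4 + 0.27·0.55·6 + 0.27·0.45·1
= 4.7355

E[P2] = 5.0515 (similar calculation)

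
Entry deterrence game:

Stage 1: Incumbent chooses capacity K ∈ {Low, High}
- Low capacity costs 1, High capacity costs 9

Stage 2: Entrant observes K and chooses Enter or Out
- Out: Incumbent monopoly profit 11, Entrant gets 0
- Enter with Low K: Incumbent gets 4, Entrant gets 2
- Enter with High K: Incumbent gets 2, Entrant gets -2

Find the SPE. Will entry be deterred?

SPE: (Low, Enter|Low, Out|High); Entry not deterred. Incumbent net profit = 3, Entrant gets 2

Work:
After Low K: Entrant enters (2 > 0)
After High K: Entrant stays out (-2 < 0)
Incumbent: Low → 4−1=3, High → 11−9=2
Incumbent chooses Low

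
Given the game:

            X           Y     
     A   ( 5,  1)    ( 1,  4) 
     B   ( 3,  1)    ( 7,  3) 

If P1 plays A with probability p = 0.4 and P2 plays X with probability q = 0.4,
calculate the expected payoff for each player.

E[P1] = 4.28, E[P2] = 2.44

Work:
E[P1] = p·q·π₁(A,X) + p·(1-q)·π₁(A,Y) + (1-p)·q·π₁(B,X) + (1-p)·(1-q)·π₁(B,Y)
= 0.4·0.4·5 + 0.4·0.6·1 + 0.6·0.4·3 + 0.6·0.6·7
= 4.28

E[P2] = 2.44 (similar calculation)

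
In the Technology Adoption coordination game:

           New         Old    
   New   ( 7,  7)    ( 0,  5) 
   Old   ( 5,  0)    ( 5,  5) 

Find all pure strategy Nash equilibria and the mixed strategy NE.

Pure NE: (New, New) and (Old, Old); Mixed NE: p = 0.7143, q = 0.7143

Work:
Check pure NE:
(New, New): (7, 7) - no unilateral deviation beneficial
(Old, Old): (5, 5) - no unilateral deviation beneficial
Mixed NE: P1 plays New with p = 0.7143, P2 plays New with q = 0.7143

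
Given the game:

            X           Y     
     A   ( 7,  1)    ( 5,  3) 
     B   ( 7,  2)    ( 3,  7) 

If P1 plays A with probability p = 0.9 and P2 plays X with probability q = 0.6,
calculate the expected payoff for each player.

E[P1] = 6.12, E[P2] = 2.02

Work:
E[P1] = p·q·π₁(A,X) + p·(1-q)·π₁(A,Y) + (1-p)·q·π₁(B,X) + (1-p)·(1-q)·π₁(B,Y)
= 0.9·0.6·7 + 0.9·0.4·5 + 0.1·0.6·7 + 0.1·0.4·3
= 6.12

E[P2] = 2.02 (similar calculation)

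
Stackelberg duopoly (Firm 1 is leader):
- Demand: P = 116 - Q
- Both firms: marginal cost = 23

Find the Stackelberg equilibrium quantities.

q₁* (leader) = 46.5, q₂* (follower) = 23.25

Work:
Follower's reaction: q₂ = (a - c - q₁)/2
Leader substitutes: π₁ = q₁·(a - q₁ - (a-c-q₁)/2 - c)
FOC: q₁* = (116 - 23)/2 = 46.50
Then: q₂* = (116 - 23 - 46.5)/2 = 23.25
Leader has first-mover advantage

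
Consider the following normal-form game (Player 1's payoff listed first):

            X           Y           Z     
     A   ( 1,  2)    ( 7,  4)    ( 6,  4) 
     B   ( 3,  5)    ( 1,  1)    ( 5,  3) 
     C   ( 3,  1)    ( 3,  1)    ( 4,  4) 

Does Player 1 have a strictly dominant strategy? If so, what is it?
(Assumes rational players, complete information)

No strictly dominant strategy exists for Player 1

Work:
A strategy strictly dominates another if it gives a strictly higher payoff against every opponent action. Compare each pair of P1's strategies column-by-column:
  A vs B: [1 vs 3, 7 vs 1, 6 vs 5] → A does not strictly dominate B (column X: 1 ≤ 3)
  A vs C: [1 vs 3, 7 vs 3, 6 vs 4] → A does not strictly dominate C (column X: 1 ≤ 3)
  B vs A: [3 vs 1, 1 vs 7, 5 vs 6] → B does not strictly dominate A (column Y: 1 ≤ 7)
  B vs C: [3 vs 3, 1 vs 3, 5 vs 4] → B does not strictly dominate C (column X: 3 ≤ 3)
  C vs A: [3 vs 1, 3 vs 7, 4 vs 6] → C does not strictly dominate A (column Y: 3 ≤ 7)
  C vs B: [3 vs 3, 3 vs 1, 4 vs 5] → C does not strictly dominate B (column X: 3 ≤ 3)
No single strategy strictly dominates all others → no strictly dominant strategy.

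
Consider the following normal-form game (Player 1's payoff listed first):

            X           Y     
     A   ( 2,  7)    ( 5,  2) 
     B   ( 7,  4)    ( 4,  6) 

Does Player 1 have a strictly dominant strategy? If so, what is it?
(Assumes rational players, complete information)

No strictly dominant strategy exists for Player 1

Work:
A strategy strictly dominates another if it gives a strictly higher payoff against every opponent action. Compare each pair of P1's strategies column-by-column:
  A vs B: [2 vs 7, 5 vs 4] → A does not strictly dominate B (column X: 2 ≤ 7)
  B vs A: [7 vs 2, 4 vs 5] → B does not strictly dominate A (column Y: 4 ≤ 5)
No single strategy strictly dominates all others → no strictly dominant strategy.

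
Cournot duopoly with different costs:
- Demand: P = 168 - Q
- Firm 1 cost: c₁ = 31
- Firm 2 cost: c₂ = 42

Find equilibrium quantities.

q₁* = 49.33, q₂* = 38.33

Work:
Reaction: q₁ = (168 - 31 - q₂)/2
Reaction: q₂ = (168 - 42 - q₁)/2
Solve simultaneously:
q₁* = (168 - 2×31 + 42)/3 = 49.33
q₂* = (168 - 2×42 + 31)/3 = 38.33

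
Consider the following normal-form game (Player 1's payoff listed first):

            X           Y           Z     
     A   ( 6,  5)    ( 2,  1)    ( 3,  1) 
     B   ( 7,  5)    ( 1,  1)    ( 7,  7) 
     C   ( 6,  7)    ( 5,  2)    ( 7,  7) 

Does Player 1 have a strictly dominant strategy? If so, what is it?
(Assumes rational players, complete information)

No strictly dominant strategy exists for Player 1

Work:
A strategy strictly dominates another if it gives a strictly higher payoff against every opponent action. Compare each pair of P1's strategies column-by-column:
  A vs B: [6 vs 7, 2 vs 1, 3 vs 7] → A does not strictly dominate B (column X: 6 ≤ 7)
  A vs C: [6 vs 6, 2 vs 5, 3 vs 7] → A does not strictly dominate C (column X: 6 ≤ 6)
  B vs A: [7 vs 6, 1 vs 2, 7 vs 3] → B does not strictly dominate A (column Y: 1 ≤ 2)
  B vs C: [7 vs 6, 1 vs 5, 7 vs 7] → B does not strictly dominate C (column Y: 1 ≤ 5)
  C vs A: [6 vs 6, 5 vs 2, 7 vs 3] → C does not strictly dominate A (column X: 6 ≤ 6)
  C vs B: [6 vs 7, 5 vs 1, 7 vs 7] → C does not strictly dominate B (column X: 6 ≤ 7)
No single strategy strictly dominates all others → no strictly dominant strategy.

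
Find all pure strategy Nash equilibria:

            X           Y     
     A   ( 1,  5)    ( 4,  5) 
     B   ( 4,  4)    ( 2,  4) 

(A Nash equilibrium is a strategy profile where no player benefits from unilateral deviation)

Nash equilibrium: (A, Y), (B, X)

Work:
Best responses:
  P1 vs X: payoffs [1, 4] → best response B (payoff 4)
  P1 vs Y: payoffs [4, 2] → best response A (payoff 4)
  P2 vs A: payoffs [5, 5] → best response X/Y (payoff 5)
  P2 vs B: payoffs [4, 4] → best response X/Y (payoff 4)
Mutual best responses: (A,Y), (B,X) → Nash equilibria.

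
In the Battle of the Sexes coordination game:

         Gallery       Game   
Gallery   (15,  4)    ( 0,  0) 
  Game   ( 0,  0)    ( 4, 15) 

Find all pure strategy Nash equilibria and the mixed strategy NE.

Pure NE: (Gallery, Gallery) and (Game, Game); Mixed NE: p = 0.7895, q = 0.2105

Work:
Check pure NE:
(Gallery, Gallery): (15, 4) - no unilateral deviation beneficial
(Game, Game): (4, 15) - no unilateral deviation beneficial
Mixed NE: P1 plays Gallery with p = 0.7895, P2 plays Gallery with q = 0.2105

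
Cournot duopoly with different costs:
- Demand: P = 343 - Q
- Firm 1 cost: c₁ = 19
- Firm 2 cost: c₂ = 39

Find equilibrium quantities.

q₁* = 114.67, q₂* = 94.67

Work:
Reaction: q₁ = (343 - 19 - q₂)/2
Reaction: q₂ = (343 - 39 - q₁)/2
Solve simultaneously:
q₁* = (343 - 2×19 + 39)/3 = 114.67
q₂* = (343 - 2×39 + 19)/3 = 94.67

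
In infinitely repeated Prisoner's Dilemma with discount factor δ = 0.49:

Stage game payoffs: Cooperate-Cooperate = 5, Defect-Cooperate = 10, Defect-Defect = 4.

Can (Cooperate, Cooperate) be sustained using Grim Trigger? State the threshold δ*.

δ* = 0.8333; since δ = 0.49 < 0.8333, cooperation cannot be sustained

Work:
For Grim Trigger:
Cooperate forever: 5/(1-δ)
Defect then punished: 10 + 4·δ/(1-δ)
Need: 5/(1-δ) ≥ 10 + 4·δ/(1-δ)
Solving: δ ≥ (T-R)/(T-P) = (10-5)/(10-4) = 0.8333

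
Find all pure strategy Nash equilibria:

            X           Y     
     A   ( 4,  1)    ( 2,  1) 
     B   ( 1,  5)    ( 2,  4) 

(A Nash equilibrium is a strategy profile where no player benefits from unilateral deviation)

Nash equilibrium: (A, X), (A, Y)

Work:
Best responses:
  P1 vs X: payoffs [4, 1] → best response A (payoff 4)
  P1 vs Y: payoffs [2, 2] → best response A/B (payoff 2)
  P2 vs A: payoffs [1, 1] → best response X/Y (payoff 1)
  P2 vs B: payoffs [5, 4] → best response X (payoff 5)
Mutual best responses: (A,X), (A,Y) → Nash equilibria.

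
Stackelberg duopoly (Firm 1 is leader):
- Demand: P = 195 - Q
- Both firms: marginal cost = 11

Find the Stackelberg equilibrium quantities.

q₁* (leader) = 92.0, q₂* (follower) = 46.0

Work:
Follower's reaction: q₂ = (a - c - q₁)/2
Leader substitutes: π₁ = q₁·(a - q₁ - (a-c-q₁)/2 - c)
FOC: q₁* = (195 - 11)/2 = 92.00
Then: q₂* = (195 - 11 - 92.0)/2 = 46.00
Leader has first-mover advantage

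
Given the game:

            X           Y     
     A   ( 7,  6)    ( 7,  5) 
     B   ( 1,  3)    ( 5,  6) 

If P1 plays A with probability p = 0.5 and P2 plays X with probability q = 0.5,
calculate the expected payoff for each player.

E[P1] = 5.0, E[P2] = 5.0

Work:
E[P1] = p·q·π₁(A,X) + p·(1-q)·π₁(A,Y) + (1-p)·q·π₁(B,X) + (1-p)·(1-q)·π₁(B,Y)
= 0.5·0.5·7 + 0.5·0.5·7 + 0.5·0.5·1 + 0.5·0.5·5
= 5.0

E[P2] = 5.0 (similar calculation)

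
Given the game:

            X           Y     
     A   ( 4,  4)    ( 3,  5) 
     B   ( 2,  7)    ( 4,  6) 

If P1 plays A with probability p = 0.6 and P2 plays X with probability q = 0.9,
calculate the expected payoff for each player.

E[P1] = 3.22, E[P2] = 5.22

Work:
E[P1] = p·q·π₁(A,X) + p·(1-q)·π₁(A,Y) + (1-p)·q·π₁(B,X) + (1-p)·(1-q)·π₁(B,Y)
= 0.6·0.9·4 + 0.6·0.1·3 + 0.4·0.9·2 + 0.4·0.1·4
= 3.22

E[P2] = 5.22 (similar calculation)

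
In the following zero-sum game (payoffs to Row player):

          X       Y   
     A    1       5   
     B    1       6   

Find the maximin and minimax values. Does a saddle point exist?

Maximin = 1, Minimax = 1, Saddle: True

Work:
Row minimums: [1, 1] → maximin = 1
Column maximums: [1, 6] → minimax = 1
Saddle point exists! Game value = 1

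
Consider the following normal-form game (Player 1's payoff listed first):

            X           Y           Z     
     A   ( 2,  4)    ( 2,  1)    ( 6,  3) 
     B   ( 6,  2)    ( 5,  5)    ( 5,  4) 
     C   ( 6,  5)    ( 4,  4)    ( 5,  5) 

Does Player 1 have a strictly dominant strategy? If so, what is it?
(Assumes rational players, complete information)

No strictly dominant strategy exists for Player 1

Work:
A strategy strictly dominates another if it gives a strictly higher payoff against every opponent action. Compare each pair of P1's strategies column-by-column:
  A vs B: [2 vs 6, 2 vs 5, 6 vs 5] → A does not strictly dominate B (column X: 2 ≤ 6)
  A vs C: [2 vs 6, 2 vs 4, 6 vs 5] → A does not strictly dominate C (column X: 2 ≤ 6)
  B vs A: [6 vs 2, 5 vs 2, 5 vs 6] → B does not strictly dominate A (column Z: 5 ≤ 6)
  B vs C: [6 vs 6, 5 vs 4, 5 vs 5] → B does not strictly dominate C (column X: 6 ≤ 6)
  C vs A: [6 vs 2, 4 vs 2, 5 vs 6] → C does not strictly dominate A (column Z: 5 ≤ 6)
  C vs B: [6 vs 6, 4 vs 5, 5 vs 5] → C does not strictly dominate B (column X: 6 ≤ 6)
No single strategy strictly dominates all others → no strictly dominant strategy.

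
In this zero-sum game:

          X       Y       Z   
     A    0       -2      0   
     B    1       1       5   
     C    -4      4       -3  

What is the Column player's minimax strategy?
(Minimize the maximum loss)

Column should play X, value = 1

Work:
Column player minimizes Row's maximum payoff:
Column X: max payoff to Row = 1
Column Y: max payoff to Row = 4
Column Z: max payoff to Row = 5
Minimum is 1, achieved by column X.
Minimax strategy: X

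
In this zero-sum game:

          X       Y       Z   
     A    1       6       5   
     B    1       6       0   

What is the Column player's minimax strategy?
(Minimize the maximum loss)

Column should play X, value = 1

Work:
Column player minimizes Row's maximum payoff:
Column X: max payoff to Row = 1
Column Y: max payoff to Row = 6
Column Z: max payoff to Row = 5
Minimum is 1, achieved by column X.
Minimax strategy: X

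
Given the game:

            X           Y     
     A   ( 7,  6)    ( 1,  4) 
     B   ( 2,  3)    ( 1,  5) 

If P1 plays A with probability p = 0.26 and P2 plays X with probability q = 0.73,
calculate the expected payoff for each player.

E[P1] = 2.679, E[P2] = 4.0392

Work:
E[P1] = p·q·π₁(A,X) + p·(1-q)·π₁(A,Y) + (1-p)·q·π₁(B,X) + (1-p)·(1-q)·π₁(B,Y)
= 0.26·0.73·7 + 0.26·0.27·1 + 0.74·0.73·2 + 0.74·0.27·1
= 2.679

E[P2] = 4.0392 (similar calculation)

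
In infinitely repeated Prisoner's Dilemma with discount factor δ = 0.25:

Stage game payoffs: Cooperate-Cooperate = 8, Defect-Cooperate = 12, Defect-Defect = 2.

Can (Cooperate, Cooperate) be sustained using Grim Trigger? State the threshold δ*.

δ* = 0.4; since δ = 0.25 < 0.4, cooperation cannot be sustained

Work:
For Grim Trigger:
Cooperate forever: 8/(1-δ)
Defect then punished: 12 + 2·δ/(1-δ)
Need: 8/(1-δ) ≥ 12 + 2·δ/(1-δ)
Solving: δ ≥ (T-R)/(T-P) = (12-8)/(12-2) = 0.4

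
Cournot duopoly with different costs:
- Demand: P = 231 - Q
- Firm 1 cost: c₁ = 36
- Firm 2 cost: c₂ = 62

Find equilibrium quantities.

q₁* = 73.67, q₂* = 47.67

Work:
Reaction: q₁ = (231 - 36 - q₂)/2
Reaction: q₂ = (231 - 62 - q₁)/2
Solve simultaneously:
q₁* = (231 - 2×36 + 62)/3 = 73.67
q₂* = (231 - 2×62 + 36)/3 = 47.67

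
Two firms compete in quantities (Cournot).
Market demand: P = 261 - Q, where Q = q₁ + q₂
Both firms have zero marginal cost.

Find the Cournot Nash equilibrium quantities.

q₁* = q₂* = 87.0; P* = 87.0

Work:
Profit: π_i = P·q_i = (a - q_i - q_j)·q_i
FOC: ∂π_i/∂q_i = a - 2q_i - q_j = 0
Reaction function: q_i = (261 - q_j)/2
Symmetry: q* = 261/3 = 87.0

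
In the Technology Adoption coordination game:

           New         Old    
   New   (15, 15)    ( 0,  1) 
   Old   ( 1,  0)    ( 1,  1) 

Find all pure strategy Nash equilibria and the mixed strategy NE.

Pure NE: (New, New) and (Old, Old); Mixed NE: p = 0.0667, q = 0.0667

Work:
Check pure NE:
(New, New): (15, 15) - no unilateral deviation beneficial
(Old, Old): (1, 1) - no unilateral deviation beneficial
Mixed NE: P1 plays New with p = 0.0667, P2 plays New with q = 0.0667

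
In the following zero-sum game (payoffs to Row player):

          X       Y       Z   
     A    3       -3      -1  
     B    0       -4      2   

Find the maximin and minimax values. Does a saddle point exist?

Maximin = -3, Minimax = -3, Saddle: True

Work:
Row minimums: [-3, -4] → maximin = -3
Column maximums: [3, -3, 2] → minimax = -3
Saddle point exists! Game value = -3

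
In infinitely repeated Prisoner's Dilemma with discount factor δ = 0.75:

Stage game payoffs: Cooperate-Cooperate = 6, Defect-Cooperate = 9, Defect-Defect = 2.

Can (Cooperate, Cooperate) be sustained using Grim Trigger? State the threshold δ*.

δ* = 0.4286; since δ = 0.75 ≥ 0.4286, cooperation can be sustained

Work:
For Grim Trigger:
Cooperate forever: 6/(1-δ)
Defect then punished: 9 + 2·δ/(1-δ)
Need: 6/(1-δ) ≥ 9 + 2·δ/(1-δ)
Solving: δ ≥ (T-R)/(T-P) = (9-6)/(9-2) = 0.4286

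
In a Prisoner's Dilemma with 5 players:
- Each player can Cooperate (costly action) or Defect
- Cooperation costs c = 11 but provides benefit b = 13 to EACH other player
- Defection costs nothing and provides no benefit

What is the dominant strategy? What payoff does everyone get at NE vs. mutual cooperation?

Dominant: Defect; NE payoff = 0; Coop payoff = 41

Work:
Defect dominates (saves cost c = 11, benefit to others is external)
NE: All defect → everyone gets 0
If all cooperate: each receives (4)×13 - 11 = 41
Social dilemma: 41 > 0 but NE gives 0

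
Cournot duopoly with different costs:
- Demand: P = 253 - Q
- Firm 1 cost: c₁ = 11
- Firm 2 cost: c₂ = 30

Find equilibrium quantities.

q₁* = 87.0, q₂* = 68.0

Work:
Reaction: q₁ = (253 - 11 - q₂)/2
Reaction: q₂ = (253 - 30 - q₁)/2
Solve simultaneously:
q₁* = (253 - 2×11 + 30)/3 = 87.0
q₂* = (253 - 2×30 + 11)/3 = 68.0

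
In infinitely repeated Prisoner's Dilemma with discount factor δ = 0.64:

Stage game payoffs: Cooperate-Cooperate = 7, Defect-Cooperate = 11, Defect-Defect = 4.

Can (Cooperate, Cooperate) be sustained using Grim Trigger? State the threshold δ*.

δ* = 0.5714; since δ = 0.64 ≥ 0.5714, cooperation can be sustained

Work:
For Grim Trigger:
Cooperate forever: 7/(1-δ)
Defect then punished: 11 + 4·δ/(1-δ)
Need: 7/(1-δ) ≥ 11 + 4·δ/(1-δ)
Solving: δ ≥ (T-R)/(T-P) = (11-7)/(11-4) = 0.5714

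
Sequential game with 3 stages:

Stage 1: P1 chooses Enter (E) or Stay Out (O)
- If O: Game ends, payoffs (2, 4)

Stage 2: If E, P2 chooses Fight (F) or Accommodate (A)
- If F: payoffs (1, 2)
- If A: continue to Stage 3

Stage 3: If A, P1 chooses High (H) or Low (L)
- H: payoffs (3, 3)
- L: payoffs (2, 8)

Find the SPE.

SPE: (E, A, H); Outcome (3, 3)

Work:
Stage 3: P1 chooses H (3 vs 2)
Stage 2: P2: F->2, A->3 (anticipating H). Choose A
Stage 1: P1: O->2, E->3 (anticipating A, H). Choose E
SPE path: E -> A -> H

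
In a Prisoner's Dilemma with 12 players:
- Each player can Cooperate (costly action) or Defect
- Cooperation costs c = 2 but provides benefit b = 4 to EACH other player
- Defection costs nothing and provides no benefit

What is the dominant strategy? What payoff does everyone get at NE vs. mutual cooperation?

Dominant: Defect; NE payoff = 0; Coop payoff = 42

Work:
Defect dominates (saves cost c = 2, benefit to others is external)
NE: All defect → everyone gets 0
If all cooperate: each receives (11)×4 - 2 = 42
Social dilemma: 42 > 0 but NE gives 0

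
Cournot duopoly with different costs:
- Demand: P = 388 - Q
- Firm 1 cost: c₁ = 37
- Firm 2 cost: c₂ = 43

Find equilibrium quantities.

q₁* = 119.0, q₂* = 113.0

Work:
Reaction: q₁ = (388 - 37 - q₂)/2
Reaction: q₂ = (388 - 43 - q₁)/2
Solve simultaneously:
q₁* = (388 - 2×37 + 43)/3 = 119.0
q₂* = (388 - 2×43 + 37)/3 = 113.0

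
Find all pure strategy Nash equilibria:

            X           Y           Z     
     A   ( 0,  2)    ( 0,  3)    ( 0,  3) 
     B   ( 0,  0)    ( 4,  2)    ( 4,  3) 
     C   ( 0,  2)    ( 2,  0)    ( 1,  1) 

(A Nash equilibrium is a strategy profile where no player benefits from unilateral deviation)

Nash equilibrium: (B, Z), (C, X)

Work:
Best responses:
  P1 vs X: payoffs [0, 0, 0] → best response A/B/C (payoff 0)
  P1 vs Y: payoffs [0, 4, 2] → best response B (payoff 4)
  P1 vs Z: payoffs [0, 4, 1] → best response B (payoff 4)
  P2 vs A: payoffs [2, 3, 3] → best response Y/Z (payoff 3)
  P2 vs B: payoffs [0, 2, 3] → best response Z (payoff 3)
  P2 vs C: payoffs [2, 0, 1] → best response X (payoff 2)
Mutual best responses: (B,Z), (C,X) → Nash equilibria.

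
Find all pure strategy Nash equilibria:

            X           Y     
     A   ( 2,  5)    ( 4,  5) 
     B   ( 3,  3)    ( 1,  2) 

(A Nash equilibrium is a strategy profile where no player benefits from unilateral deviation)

Nash equilibrium: (A, Y), (B, X)

Work:
Best responses:
  P1 vs X: payoffs [2, 3] → best response B (payoff 3)
  P1 vs Y: payoffs [4, 1] → best response A (payoff 4)
  P2 vs A: payoffs [5, 5] → best response X/Y (payoff 5)
  P2 vs B: payoffs [3, 2] → best response X (payoff 3)
Mutual best responses: (A,Y), (B,X) → Nash equilibria.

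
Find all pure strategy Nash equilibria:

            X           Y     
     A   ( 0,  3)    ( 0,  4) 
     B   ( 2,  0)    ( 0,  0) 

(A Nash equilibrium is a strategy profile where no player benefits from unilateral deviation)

Nash equilibrium: (A, Y), (B, X), (B, Y)

Work:
Best responses:
  P1 vs X: payoffs [0, 2] → best response B (payoff 2)
  P1 vs Y: payoffs [0, 0] → best response A/B (payoff 0)
  P2 vs A: payoffs [3, 4] → best response Y (payoff 4)
  P2 vs B: payoffs [0, 0] → best response X/Y (payoff 0)
Mutual best responses: (A,Y), (B,X), (B,Y) → Nash equilibria.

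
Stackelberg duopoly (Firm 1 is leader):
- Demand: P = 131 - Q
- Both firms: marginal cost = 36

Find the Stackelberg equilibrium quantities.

q₁* (leader) = 47.5, q₂* (follower) = 23.75

Work:
Follower's reaction: q₂ = (a - c - q₁)/2
Leader substitutes: π₁ = q₁·(a - q₁ - (a-c-q₁)/2 - c)
FOC: q₁* = (131 - 36)/2 = 47.50
Then: q₂* = (131 - 36 - 47.5)/2 = 23.75
Leader has first-mover advantage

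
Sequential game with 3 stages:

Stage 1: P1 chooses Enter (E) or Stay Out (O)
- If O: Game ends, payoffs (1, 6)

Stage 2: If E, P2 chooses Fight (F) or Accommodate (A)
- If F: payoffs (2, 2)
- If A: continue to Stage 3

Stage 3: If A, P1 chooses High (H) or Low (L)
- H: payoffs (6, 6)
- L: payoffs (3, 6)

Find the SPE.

SPE: (E, A, H); Outcome (6, 6)

Work:
Stage 3: P1 chooses H (6 vs 3)
Stage 2: P2: F->2, A->6 (anticipating H). Choose A
Stage 1: P1: O->1, E->6 (anticipating A, H). Choose E
SPE path: E -> A -> H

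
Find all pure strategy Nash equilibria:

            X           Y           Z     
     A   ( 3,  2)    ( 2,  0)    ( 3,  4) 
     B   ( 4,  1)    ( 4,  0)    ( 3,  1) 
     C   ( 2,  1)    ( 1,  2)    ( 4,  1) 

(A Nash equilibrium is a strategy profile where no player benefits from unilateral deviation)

Nash equilibrium: (B, X)

Work:
Best responses:
  P1 vs X: payoffs [3, 4, 2] → best response B (payoff 4)
  P1 vs Y: payoffs [2, 4, 1] → best response B (payoff 4)
  P1 vs Z: payoffs [3, 3, 4] → best response C (payoff 4)
  P2 vs A: payoffs [2, 0, 4] → best response Z (payoff 4)
  P2 vs B: payoffs [1, 0, 1] → best response X/Z (payoff 1)
  P2 vs C: payoffs [1, 2, 1] → best response Y (payoff 2)
Mutual best responses: (B,X) → Nash equilibria.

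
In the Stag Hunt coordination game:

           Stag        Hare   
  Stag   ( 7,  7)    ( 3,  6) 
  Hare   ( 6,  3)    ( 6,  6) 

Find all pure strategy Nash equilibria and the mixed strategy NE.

Pure NE: (Stag, Stag) and (Hare, Hare); Mixed NE: p = 0.75, q = 0.75

Work:
Check pure NE:
(Stag, Stag): (7, 7) - no unilateral deviation beneficial
(Hare, Hare): (6, 6) - no unilateral deviation beneficial
Mixed NE: P1 plays Stag with p = 0.75, P2 plays Stag with q = 0.75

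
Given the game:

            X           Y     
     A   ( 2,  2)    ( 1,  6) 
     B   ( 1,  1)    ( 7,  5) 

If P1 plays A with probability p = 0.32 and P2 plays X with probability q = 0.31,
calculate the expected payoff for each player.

E[P1] = 3.9144, E[P2] = 4.08

Work:
E[P1] = p·q·π₁(A,X) + p·(1-q)·π₁(A,Y) + (1-p)·q·π₁(B,X) + (1-p)·(1-q)·π₁(B,Y)
= 0.32·0.31·2 + 0.32·0.69·1 + 0.68·0.31·1 + 0.68·0.69·7
= 3.9144

E[P2] = 4.08 (similar calculation)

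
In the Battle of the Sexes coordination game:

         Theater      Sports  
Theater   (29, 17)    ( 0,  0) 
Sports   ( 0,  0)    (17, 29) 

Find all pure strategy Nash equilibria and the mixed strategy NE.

Pure NE: (Theater, Theater) and (Sports, Sports); Mixed NE: p = 0.6304, q = 0.3696

Work:
Check pure NE:
(Theater, Theater): (29, 17) - no unilateral deviation beneficial
(Sports, Sports): (17, 29) - no unilateral deviation beneficial
Mixed NE: P1 plays Theater with p = 0.6304, P2 plays Theater with q = 0.3696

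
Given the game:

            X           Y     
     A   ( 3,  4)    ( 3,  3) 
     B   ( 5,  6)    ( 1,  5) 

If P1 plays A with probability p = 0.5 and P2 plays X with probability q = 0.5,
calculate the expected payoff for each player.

E[P1] = 3.0, E[P2] = 4.5

Work:
E[P1] = p·q·π₁(A,X) + p·(1-q)·π₁(A,Y) + (1-p)·q·π₁(B,X) + (1-p)·(1-q)·π₁(B,Y)
= 0.5·0.5·3 + 0.5·0.5·3 + 0.5·0.5·5 + 0.5·0.5·1
= 3.0

E[P2] = 4.5 (similar calculation)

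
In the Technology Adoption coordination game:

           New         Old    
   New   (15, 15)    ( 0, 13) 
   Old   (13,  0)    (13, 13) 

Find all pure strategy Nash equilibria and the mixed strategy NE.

Pure NE: (New, New) and (Old, Old); Mixed NE: p = 0.8667, q = 0.8667

Work:
Check pure NE:
(New, New): (15, 15) - no unilateral deviation beneficial
(Old, Old): (13, 13) - no unilateral deviation beneficial
Mixed NE: P1 plays New with p = 0.8667, P2 plays New with q = 0.8667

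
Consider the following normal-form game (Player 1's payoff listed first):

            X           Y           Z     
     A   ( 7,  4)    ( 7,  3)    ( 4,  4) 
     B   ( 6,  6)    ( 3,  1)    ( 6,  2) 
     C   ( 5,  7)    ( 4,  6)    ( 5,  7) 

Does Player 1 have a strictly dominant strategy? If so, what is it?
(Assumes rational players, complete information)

No strictly dominant strategy exists for Player 1

Work:
A strategy strictly dominates another if it gives a strictly higher payoff against every opponent action. Compare each pair of P1's strategies column-by-column:
  A vs B: [7 vs 6, 7 vs 3, 4 vs 6] → A does not strictly dominate B (column Z: 4 ≤ 6)
  A vs C: [7 vs 5, 7 vs 4, 4 vs 5] → A does not strictly dominate C (column Z: 4 ≤ 5)
  B vs A: [6 vs 7, 3 vs 7, 6 vs 4] → B does not strictly dominate A (column X: 6 ≤ 7)
  B vs C: [6 vs 5, 3 vs 4, 6 vs 5] → B does not strictly dominate C (column Y: 3 ≤ 4)
  C vs A: [5 vs 7, 4 vs 7, 5 vs 4] → C does not strictly dominate A (column X: 5 ≤ 7)
  C vs B: [5 vs 6, 4 vs 3, 5 vs 6] → C does not strictly dominate B (column X: 5 ≤ 6)
No single strategy strictly dominates all others → no strictly dominant strategy.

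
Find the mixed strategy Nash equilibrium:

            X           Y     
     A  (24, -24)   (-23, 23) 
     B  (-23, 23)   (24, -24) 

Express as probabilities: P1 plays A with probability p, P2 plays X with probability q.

p = 0.5, q = 0.5

Work:
Find probabilities that make opponent indifferent:
P2 chooses q to make P1 indifferent between A and B
P1 chooses p to make P2 indifferent between X and Y
Mixed NE: P1 plays (A: 0.5, B: 0.5), P2 plays (X: 0.5, Y: 0.5)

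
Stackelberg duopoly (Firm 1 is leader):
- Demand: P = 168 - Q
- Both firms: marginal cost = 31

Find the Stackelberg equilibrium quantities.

q₁* (leader) = 68.5, q₂* (follower) = 34.25

Work:
Follower's reaction: q₂ = (a - c - q₁)/2
Leader substitutes: π₁ = q₁·(a - q₁ - (a-c-q₁)/2 - c)
FOC: q₁* = (168 - 31)/2 = 68.50
Then: q₂* = (168 - 31 - 68.5)/2 = 34.25
Leader has first-mover advantage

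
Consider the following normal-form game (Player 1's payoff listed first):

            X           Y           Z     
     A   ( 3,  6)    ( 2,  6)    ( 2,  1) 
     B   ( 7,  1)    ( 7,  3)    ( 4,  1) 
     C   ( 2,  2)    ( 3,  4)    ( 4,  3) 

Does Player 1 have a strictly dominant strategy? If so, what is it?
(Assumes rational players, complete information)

No strictly dominant strategy exists for Player 1

Work:
A strategy strictly dominates another if it gives a strictly higher payoff against every opponent action. Compare each pair of P1's strategies column-by-column:
  A vs B: [3 vs 7, 2 vs 7, 2 vs 4] → A does not strictly dominate B (column X: 3 ≤ 7)
  A vs C: [3 vs 2, 2 vs 3, 2 vs 4] → A does not strictly dominate C (column Y: 2 ≤ 3)
  B vs A: [7 vs 3, 7 vs 2, 4 vs 2] → B strictly dominates A
  B vs C: [7 vs 2, 7 vs 3, 4 vs 4] → B does not strictly dominate C (column Z: 4 ≤ 4)
  C vs A: [2 vs 3, 3 vs 2, 4 vs 2] → C does not strictly dominate A (column X: 2 ≤ 3)
  C vs B: [2 vs 7, 3 vs 7, 4 vs 4] → C does not strictly dominate B (column X: 2 ≤ 7)
No single strategy strictly dominates all others → no strictly dominant strategy.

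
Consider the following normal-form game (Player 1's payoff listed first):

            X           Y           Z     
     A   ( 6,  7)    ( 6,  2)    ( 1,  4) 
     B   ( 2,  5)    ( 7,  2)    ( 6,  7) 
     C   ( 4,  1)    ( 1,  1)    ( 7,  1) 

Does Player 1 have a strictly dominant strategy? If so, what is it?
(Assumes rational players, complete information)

No strictly dominant strategy exists for Player 1

Work:
A strategy strictly dominates another if it gives a strictly higher payoff against every opponent action. Compare each pair of P1's strategies column-by-column:
  A vs B: [6 vs 2, 6 vs 7, 1 vs 6] → A does not strictly dominate B (column Y: 6 ≤ 7)
  A vs C: [6 vs 4, 6 vs 1, 1 vs 7] → A does not strictly dominate C (column Z: 1 ≤ 7)
  B vs A: [2 vs 6, 7 vs 6, 6 vs 1] → B does not strictly dominate A (column X: 2 ≤ 6)
  B vs C: [2 vs 4, 7 vs 1, 6 vs 7] → B does not strictly dominate C (column X: 2 ≤ 4)
  C vs A: [4 vs 6, 1 vs 6, 7 vs 1] → C does not strictly dominate A (column X: 4 ≤ 6)
  C vs B: [4 vs 2, 1 vs 7, 7 vs 6] → C does not strictly dominate B (column Y: 1 ≤ 7)
No single strategy strictly dominates all others → no strictly dominant strategy.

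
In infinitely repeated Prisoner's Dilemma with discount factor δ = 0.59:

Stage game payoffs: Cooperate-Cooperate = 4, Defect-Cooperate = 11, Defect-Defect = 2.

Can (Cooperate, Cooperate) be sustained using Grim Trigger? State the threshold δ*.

δ* = 0.7778; since δ = 0.59 < 0.7778, cooperation cannot be sustained

Work:
For Grim Trigger:
Cooperate forever: 4/(1-δ)
Defect then punished: 11 + 2·δ/(1-δ)
Need: 4/(1-δ) ≥ 11 + 2·δ/(1-δ)
Solving: δ ≥ (T-R)/(T-P) = (11-4)/(11-2) = 0.7778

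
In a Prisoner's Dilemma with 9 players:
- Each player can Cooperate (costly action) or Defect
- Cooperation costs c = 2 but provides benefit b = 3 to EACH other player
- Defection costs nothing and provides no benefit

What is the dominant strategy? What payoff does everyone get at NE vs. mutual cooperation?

Dominant: Defect; NE payoff = 0; Coop payoff = 22

Work:
Defect dominates (saves cost c = 2, benefit to others is external)
NE: All defect → everyone gets 0
If all cooperate: each receives (8)×3 - 2 = 22
Social dilemma: 22 > 0 but NE gives 0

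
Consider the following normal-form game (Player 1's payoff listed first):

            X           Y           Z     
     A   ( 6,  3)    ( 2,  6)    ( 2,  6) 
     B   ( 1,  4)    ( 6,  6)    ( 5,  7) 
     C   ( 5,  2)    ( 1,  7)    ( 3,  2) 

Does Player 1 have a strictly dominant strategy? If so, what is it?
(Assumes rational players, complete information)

No strictly dominant strategy exists for Player 1

Work:
A strategy strictly dominates another if it gives a strictly higher payoff against every opponent action. Compare each pair of P1's strategies column-by-column:
  A vs B: [6 vs 1, 2 vs 6, 2 vs 5] → A does not strictly dominate B (column Y: 2 ≤ 6)
  A vs C: [6 vs 5, 2 vs 1, 2 vs 3] → A does not strictly dominate C (column Z: 2 ≤ 3)
  B vs A: [1 vs 6, 6 vs 2, 5 vs 2] → B does not strictly dominate A (column X: 1 ≤ 6)
  B vs C: [1 vs 5, 6 vs 1, 5 vs 3] → B does not strictly dominate C (column X: 1 ≤ 5)
  C vs A: [5 vs 6, 1 vs 2, 3 vs 2] → C does not strictly dominate A (column X: 5 ≤ 6)
  C vs B: [5 vs 1, 1 vs 6, 3 vs 5] → C does not strictly dominate B (column Y: 1 ≤ 6)
No single strategy strictly dominates all others → no strictly dominant strategy.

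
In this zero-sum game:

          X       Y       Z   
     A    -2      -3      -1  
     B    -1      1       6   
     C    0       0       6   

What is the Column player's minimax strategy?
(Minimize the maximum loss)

Column should play X, value = 0

Work:
Column player minimizes Row's maximum payoff:
Column X: max payoff to Row = 0
Column Y: max payoff to Row = 1
Column Z: max payoff to Row = 6
Minimum is 0, achieved by column X.
Minimax strategy: X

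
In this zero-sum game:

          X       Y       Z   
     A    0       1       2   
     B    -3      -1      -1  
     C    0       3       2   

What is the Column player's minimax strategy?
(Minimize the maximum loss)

Column should play X, value = 0

Work:
Column player minimizes Row's maximum payoff:
Column X: max payoff to Row = 0
Column Y: max payoff to Row = 3
Column Z: max payoff to Row = 2
Minimum is 0, achieved by column X.
Minimax strategy: X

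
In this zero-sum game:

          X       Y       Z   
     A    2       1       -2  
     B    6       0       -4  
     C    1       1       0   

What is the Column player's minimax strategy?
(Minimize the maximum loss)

Column should play Z, value = 0

Work:
Column player minimizes Row's maximum payoff:
Column X: max payoff to Row = 6
Column Y: max payoff to Row = 1
Column Z: max payoff to Row = 0
Minimum is 0, achieved by column Z.
Minimax strategy: Z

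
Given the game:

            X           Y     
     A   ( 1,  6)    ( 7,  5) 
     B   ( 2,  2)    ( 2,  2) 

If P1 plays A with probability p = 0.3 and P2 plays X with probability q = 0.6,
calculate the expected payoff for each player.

E[P1] = 2.42, E[P2] = 3.08

Work:
E[P1] = p·q·π₁(A,X) + p·(1-q)·π₁(A,Y) + (1-p)·q·π₁(B,X) + (1-p)·(1-q)·π₁(B,Y)
= 0.3·0.6·1 + 0.3·0.4·7 + 0.7·0.6·2 + 0.7·0.4·2
= 2.42

E[P2] = 3.08 (similar calculation)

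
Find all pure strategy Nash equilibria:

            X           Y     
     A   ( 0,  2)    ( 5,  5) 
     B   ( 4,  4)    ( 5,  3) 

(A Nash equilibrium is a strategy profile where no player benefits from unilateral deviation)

Nash equilibrium: (A, Y), (B, X)

Work:
Best responses:
  P1 vs X: payoffs [0, 4] → best response B (payoff 4)
  P1 vs Y: payoffs [5, 5] → best response A/B (payoff 5)
  P2 vs A: payoffs [2, 5] → best response Y (payoff 5)
  P2 vs B: payoffs [4, 3] → best response X (payoff 4)
Mutual best responses: (A,Y), (B,X) → Nash equilibria.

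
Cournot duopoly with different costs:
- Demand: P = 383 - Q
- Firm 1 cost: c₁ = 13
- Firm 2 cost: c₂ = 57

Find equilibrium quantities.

q₁* = 138.0, q₂* = 94.0

Work:
Reaction: q₁ = (383 - 13 - q₂)/2
Reaction: q₂ = (383 - 57 - q₁)/2
Solve simultaneously:
q₁* = (383 - 2×13 + 57)/3 = 138.0
q₂* = (383 - 2×57 + 13)/3 = 94.0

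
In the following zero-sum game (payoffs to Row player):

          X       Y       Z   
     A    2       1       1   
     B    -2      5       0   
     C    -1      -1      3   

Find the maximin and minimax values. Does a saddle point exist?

Maximin = 1, Minimax = 2, Saddle: False

Work:
Row minimums: [1, -2, -1] → maximin = 1
Column maximums: [2, 5, 3] → minimax = 2
No saddle point (maximin ≠ minimax). Mixed strategy needed.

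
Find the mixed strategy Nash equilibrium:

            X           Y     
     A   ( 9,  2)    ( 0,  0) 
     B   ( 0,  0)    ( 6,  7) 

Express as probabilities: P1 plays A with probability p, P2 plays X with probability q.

p = 0.7778, q = 0.4

Work:
Find probabilities that make opponent indifferent:
P2 chooses q to make P1 indifferent between A and B
P1 chooses p to make P2 indifferent between X and Y
Mixed NE: P1 plays (A: 0.7778, B: 0.2222), P2 plays (X: 0.4, Y: 0.6)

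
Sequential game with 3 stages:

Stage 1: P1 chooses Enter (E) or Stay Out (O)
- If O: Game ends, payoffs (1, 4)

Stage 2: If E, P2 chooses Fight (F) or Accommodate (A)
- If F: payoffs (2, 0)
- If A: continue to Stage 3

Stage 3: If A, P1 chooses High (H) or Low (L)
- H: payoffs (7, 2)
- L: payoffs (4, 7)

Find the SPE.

SPE: (E, A, H); Outcome (7, 2)

Work:
Stage 3: P1 chooses H (7 vs 4)
Stage 2: P2: F->0, A->2 (anticipating H). Choose A
Stage 1: P1: O->1, E->7 (anticipating A, H). Choose E
SPE path: E -> A -> H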